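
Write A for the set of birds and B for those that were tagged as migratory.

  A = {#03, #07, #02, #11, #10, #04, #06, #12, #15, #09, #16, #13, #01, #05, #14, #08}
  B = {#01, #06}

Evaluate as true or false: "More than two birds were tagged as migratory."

False

'More than two birds were tagged as migratory' holds iff |A ∩ B| > 2.
|A| = 16, |A ∩ B| = 2, |A ∖ B| = 14.
|A ∩ B| = 2, so the statement is false.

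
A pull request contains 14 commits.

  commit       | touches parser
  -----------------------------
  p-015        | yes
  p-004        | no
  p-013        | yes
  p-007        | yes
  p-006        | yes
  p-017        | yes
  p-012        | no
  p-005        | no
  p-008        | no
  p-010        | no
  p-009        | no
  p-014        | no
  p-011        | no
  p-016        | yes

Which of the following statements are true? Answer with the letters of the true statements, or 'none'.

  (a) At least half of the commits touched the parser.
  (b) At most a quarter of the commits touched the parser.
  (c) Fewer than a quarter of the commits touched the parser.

none

|A| = 14, |A ∩ B| = 6, |A ∖ B| = 8.
(a) |A ∩ B| ≥ |A ∖ B|: fails.
(b) |A ∩ B| / |A| ≤ 1/4: fails.
(c) |A ∩ B| / |A| < 1/4: fails.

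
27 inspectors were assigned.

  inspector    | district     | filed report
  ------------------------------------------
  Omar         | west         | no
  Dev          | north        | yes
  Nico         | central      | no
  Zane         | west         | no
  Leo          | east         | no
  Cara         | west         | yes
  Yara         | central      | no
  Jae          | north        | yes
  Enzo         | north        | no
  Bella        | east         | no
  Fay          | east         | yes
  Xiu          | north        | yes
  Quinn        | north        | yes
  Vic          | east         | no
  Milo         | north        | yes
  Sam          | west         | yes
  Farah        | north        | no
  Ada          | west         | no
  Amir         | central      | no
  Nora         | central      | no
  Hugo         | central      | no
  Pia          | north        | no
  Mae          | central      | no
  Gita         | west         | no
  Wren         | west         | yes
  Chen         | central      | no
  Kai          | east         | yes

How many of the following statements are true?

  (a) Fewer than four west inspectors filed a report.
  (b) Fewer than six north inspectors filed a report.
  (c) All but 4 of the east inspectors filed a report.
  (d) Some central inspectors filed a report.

2

(a) west: |A| = 7, |A ∩ B| = 3; needs |A ∩ B| < 4 — true.
(b) north: |A| = 8, |A ∩ B| = 5; needs |A ∩ B| < 6 — true.
(c) east: |A| = 5, |A ∩ B| = 2; needs |A ∖ B| = 4 — false.
(d) central: |A| = 7, |A ∩ B| = 0; needs A ∩ B ≠ ∅ (|A ∩ B| ≥ 1) — false.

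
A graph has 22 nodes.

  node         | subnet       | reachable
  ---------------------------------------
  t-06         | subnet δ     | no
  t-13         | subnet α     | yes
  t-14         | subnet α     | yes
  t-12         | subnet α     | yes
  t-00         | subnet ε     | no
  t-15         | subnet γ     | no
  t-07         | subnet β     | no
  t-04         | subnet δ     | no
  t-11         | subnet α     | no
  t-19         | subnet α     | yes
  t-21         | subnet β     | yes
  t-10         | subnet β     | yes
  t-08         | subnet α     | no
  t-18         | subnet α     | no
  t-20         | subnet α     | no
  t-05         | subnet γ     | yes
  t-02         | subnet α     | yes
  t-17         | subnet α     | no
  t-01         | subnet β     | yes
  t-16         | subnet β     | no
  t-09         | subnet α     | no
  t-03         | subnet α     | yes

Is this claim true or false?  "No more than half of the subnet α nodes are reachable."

'No more than half of the subnet α nodes are reachable' holds iff |A ∩ B| ≤ |A ∖ B|.
A (the restrictor) = {t-13, t-14, t-12, t-11, t-19, t-08, t-18, t-20, t-02, t-17, t-09, t-03}, |A| = 12.
A ∩ B = {t-13, t-14, t-12, t-19, t-02, t-03}, so |A ∩ B| = 6.
A ∖ B = {t-11, t-08, t-18, t-20, t-17, t-09}, so |A ∖ B| = 6.
6 = 6, so the statement is true.

True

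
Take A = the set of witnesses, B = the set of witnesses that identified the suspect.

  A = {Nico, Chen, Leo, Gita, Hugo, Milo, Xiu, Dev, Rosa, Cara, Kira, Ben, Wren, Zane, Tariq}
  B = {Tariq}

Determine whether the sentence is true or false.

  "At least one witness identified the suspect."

Truth condition: A ∩ B ≠ ∅ (|A ∩ B| ≥ 1).
|A| = 15, |A ∩ B| = 1, |A ∖ B| = 14.
So the statement is true.

True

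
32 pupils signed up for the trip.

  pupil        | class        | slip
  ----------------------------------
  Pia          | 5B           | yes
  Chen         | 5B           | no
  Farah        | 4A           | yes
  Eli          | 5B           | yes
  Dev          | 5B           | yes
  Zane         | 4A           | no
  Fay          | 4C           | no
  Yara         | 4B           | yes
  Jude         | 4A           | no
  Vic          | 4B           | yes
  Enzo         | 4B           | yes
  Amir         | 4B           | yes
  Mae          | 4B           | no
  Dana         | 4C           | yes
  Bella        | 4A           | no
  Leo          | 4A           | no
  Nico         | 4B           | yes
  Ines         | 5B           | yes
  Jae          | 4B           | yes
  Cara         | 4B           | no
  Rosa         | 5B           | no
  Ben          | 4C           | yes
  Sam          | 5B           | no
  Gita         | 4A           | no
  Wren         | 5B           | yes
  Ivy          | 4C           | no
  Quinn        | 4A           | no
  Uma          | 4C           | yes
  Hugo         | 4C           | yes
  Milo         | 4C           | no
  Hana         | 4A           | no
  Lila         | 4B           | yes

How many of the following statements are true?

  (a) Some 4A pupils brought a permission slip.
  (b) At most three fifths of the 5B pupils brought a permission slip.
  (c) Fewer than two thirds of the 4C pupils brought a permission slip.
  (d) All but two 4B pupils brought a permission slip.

3

(a) 4A: |A| = 8, |A ∩ B| = 1; needs A ∩ B ≠ ∅ (|A ∩ B| ≥ 1) — true.
(b) 5B: |A| = 8, |A ∩ B| = 5; needs |A ∩ B| / |A| ≤ 3/5 — false.
(c) 4C: |A| = 7, |A ∩ B| = 4; needs |A ∩ B| / |A| < 2/3 — true.
(d) 4B: |A| = 9, |A ∩ B| = 7; needs |A ∖ B| = 2 — true.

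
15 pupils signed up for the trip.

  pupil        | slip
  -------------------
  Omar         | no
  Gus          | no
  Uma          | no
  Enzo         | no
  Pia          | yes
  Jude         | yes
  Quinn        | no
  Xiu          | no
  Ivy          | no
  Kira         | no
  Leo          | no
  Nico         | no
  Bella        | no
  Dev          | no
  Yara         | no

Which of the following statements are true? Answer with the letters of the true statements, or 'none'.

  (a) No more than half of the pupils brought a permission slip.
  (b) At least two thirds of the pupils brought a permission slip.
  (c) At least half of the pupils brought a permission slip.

|A| = 15, |A ∩ B| = 2, |A ∖ B| = 13.
(a) |A ∩ B| ≤ |A ∖ B|: holds.
(b) |A ∩ B| / |A| ≥ 2/3: fails.
(c) |A ∩ B| ≥ |A ∖ B|: fails.

(a)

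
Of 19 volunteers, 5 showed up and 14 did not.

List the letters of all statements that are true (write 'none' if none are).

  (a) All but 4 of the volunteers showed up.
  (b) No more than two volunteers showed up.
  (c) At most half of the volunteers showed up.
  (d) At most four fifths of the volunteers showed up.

|A| = 19, |A ∩ B| = 5, |A ∖ B| = 14.
(a) |A ∖ B| = 4: fails.
(b) |A ∩ B| ≤ 2: fails.
(c) |A ∩ B| ≤ |A ∖ B|: holds.
(d) |A ∩ B| / |A| ≤ 4/5: holds.

(c), (d)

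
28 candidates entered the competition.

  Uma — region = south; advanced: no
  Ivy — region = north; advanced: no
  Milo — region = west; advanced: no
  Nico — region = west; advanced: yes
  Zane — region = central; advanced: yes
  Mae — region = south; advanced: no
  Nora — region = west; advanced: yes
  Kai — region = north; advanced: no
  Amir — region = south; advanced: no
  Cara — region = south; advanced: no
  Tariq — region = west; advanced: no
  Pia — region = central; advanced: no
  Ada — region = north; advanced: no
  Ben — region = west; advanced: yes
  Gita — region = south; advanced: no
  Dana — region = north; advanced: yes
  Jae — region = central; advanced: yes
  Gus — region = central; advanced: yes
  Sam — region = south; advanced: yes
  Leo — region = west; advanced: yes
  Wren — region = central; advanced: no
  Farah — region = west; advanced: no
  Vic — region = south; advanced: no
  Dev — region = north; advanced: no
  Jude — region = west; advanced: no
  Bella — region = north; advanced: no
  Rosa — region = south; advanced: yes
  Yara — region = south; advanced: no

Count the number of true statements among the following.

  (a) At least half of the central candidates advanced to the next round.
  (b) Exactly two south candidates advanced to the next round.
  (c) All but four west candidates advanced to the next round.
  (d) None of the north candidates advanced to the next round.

3

(a) central: |A| = 5, |A ∩ B| = 3; needs |A ∩ B| ≥ |A ∖ B| — true.
(b) south: |A| = 9, |A ∩ B| = 2; needs |A ∩ B| = 2 — true.
(c) west: |A| = 8, |A ∩ B| = 4; needs |A ∖ B| = 4 — true.
(d) north: |A| = 6, |A ∩ B| = 1; needs A ∩ B = ∅ (|A ∩ B| = 0) — false.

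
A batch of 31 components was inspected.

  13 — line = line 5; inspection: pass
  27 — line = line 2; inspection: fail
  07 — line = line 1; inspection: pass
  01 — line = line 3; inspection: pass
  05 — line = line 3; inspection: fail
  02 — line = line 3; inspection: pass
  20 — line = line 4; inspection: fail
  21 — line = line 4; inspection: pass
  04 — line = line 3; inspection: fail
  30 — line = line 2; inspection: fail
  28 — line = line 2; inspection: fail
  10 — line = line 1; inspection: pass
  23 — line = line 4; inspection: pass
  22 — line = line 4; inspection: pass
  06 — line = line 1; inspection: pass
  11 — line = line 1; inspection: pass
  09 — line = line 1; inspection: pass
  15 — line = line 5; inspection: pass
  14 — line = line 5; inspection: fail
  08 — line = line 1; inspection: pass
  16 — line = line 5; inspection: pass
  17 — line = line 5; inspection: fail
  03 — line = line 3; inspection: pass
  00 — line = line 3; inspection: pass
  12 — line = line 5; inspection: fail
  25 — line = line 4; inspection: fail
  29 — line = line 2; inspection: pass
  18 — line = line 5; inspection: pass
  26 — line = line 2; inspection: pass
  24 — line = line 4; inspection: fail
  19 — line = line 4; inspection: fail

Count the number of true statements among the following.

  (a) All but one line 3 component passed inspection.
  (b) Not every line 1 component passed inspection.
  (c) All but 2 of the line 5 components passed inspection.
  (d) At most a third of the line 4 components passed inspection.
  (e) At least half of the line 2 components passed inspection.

0

(a) line 3: |A| = 6, |A ∩ B| = 4; needs |A ∖ B| = 1 — false.
(b) line 1: |A| = 6, |A ∩ B| = 6; needs A ⊄ B (|A ∖ B| ≥ 1) — false.
(c) line 5: |A| = 7, |A ∩ B| = 4; needs |A ∖ B| = 2 — false.
(d) line 4: |A| = 7, |A ∩ B| = 3; needs |A ∩ B| / |A| ≤ 1/3 — false.
(e) line 2: |A| = 5, |A ∩ B| = 2; needs |A ∩ B| ≥ |A ∖ B| — false.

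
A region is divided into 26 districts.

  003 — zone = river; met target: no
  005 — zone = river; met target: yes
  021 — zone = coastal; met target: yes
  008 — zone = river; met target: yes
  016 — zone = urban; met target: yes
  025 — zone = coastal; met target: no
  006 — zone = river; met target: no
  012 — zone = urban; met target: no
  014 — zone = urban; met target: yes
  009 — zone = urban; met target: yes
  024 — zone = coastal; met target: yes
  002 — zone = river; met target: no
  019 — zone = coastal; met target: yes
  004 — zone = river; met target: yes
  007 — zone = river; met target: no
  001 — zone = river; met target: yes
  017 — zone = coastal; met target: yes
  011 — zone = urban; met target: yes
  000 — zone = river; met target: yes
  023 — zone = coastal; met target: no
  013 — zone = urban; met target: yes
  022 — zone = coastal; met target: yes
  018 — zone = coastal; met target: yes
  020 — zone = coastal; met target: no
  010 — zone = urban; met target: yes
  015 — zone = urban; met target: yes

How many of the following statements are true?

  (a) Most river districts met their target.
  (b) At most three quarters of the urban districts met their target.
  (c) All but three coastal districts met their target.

(a) river: |A| = 9, |A ∩ B| = 5; needs |A ∩ B| > |A ∖ B| — true.
(b) urban: |A| = 8, |A ∩ B| = 7; needs |A ∩ B| / |A| ≤ 3/4 — false.
(c) coastal: |A| = 9, |A ∩ B| = 6; needs |A ∖ B| = 3 — true.

2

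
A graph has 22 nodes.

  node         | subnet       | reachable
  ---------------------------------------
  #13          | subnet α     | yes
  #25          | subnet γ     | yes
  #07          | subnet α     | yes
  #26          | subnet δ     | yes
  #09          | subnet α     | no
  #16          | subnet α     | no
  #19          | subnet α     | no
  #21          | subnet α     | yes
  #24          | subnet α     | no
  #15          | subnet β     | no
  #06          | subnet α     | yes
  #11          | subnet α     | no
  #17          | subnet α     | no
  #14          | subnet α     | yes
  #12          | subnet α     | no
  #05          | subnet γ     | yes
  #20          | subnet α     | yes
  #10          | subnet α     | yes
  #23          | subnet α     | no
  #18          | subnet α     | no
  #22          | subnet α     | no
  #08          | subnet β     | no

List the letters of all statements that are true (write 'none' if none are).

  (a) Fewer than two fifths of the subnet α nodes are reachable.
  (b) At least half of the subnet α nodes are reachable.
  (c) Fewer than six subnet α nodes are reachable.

|A| = 17, |A ∩ B| = 7, |A ∖ B| = 10.
(a) |A ∩ B| / |A| < 2/5: fails.
(b) |A ∩ B| ≥ |A ∖ B|: fails.
(c) |A ∩ B| < 6: fails.

none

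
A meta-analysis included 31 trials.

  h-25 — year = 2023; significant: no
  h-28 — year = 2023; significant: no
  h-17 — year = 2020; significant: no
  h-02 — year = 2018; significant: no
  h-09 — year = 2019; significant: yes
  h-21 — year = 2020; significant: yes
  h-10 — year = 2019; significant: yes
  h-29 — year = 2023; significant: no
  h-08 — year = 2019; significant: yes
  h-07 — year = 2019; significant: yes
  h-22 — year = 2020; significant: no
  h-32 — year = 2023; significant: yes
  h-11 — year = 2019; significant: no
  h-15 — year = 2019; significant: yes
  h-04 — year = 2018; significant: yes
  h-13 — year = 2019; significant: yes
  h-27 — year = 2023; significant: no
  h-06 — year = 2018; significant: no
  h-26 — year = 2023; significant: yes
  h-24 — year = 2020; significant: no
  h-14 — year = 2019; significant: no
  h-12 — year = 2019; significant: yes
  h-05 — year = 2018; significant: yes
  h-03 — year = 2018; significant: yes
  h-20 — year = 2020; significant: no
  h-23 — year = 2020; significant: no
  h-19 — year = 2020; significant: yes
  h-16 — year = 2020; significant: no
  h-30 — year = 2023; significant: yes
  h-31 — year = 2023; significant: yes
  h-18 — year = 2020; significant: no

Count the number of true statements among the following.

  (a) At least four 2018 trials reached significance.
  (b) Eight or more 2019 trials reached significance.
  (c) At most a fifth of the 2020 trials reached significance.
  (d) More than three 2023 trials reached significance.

1

(a) 2018: |A| = 5, |A ∩ B| = 3; needs |A ∩ B| ≥ 4 — false.
(b) 2019: |A| = 9, |A ∩ B| = 7; needs |A ∩ B| ≥ 8 — false.
(c) 2020: |A| = 9, |A ∩ B| = 2; needs |A ∩ B| / |A| ≤ 1/5 — false.
(d) 2023: |A| = 8, |A ∩ B| = 4; needs |A ∩ B| > 3 — true.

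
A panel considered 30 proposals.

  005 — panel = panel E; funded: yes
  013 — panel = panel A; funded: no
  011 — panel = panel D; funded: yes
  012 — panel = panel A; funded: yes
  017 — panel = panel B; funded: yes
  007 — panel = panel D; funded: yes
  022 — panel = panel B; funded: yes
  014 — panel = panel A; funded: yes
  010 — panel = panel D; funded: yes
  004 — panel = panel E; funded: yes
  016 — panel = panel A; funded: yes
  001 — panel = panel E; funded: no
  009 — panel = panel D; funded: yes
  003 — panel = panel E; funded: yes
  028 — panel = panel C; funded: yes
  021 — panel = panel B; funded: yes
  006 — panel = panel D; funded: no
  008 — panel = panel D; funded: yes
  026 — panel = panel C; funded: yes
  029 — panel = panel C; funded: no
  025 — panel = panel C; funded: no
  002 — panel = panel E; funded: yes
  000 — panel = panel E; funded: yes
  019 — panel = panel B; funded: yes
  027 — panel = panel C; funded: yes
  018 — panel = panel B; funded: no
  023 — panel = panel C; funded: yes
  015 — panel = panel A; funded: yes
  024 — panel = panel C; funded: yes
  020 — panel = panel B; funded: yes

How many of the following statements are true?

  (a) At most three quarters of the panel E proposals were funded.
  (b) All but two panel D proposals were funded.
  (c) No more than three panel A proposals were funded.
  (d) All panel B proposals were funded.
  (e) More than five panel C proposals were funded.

0

(a) panel E: |A| = 6, |A ∩ B| = 5; needs |A ∩ B| / |A| ≤ 3/4 — false.
(b) panel D: |A| = 6, |A ∩ B| = 5; needs |A ∖ B| = 2 — false.
(c) panel A: |A| = 5, |A ∩ B| = 4; needs |A ∩ B| ≤ 3 — false.
(d) panel B: |A| = 6, |A ∩ B| = 5; needs A ⊆ B, i.e. every element of A is in B (|A ∖ B| = 0) — false.
(e) panel C: |A| = 7, |A ∩ B| = 5; needs |A ∩ B| > 5 — false.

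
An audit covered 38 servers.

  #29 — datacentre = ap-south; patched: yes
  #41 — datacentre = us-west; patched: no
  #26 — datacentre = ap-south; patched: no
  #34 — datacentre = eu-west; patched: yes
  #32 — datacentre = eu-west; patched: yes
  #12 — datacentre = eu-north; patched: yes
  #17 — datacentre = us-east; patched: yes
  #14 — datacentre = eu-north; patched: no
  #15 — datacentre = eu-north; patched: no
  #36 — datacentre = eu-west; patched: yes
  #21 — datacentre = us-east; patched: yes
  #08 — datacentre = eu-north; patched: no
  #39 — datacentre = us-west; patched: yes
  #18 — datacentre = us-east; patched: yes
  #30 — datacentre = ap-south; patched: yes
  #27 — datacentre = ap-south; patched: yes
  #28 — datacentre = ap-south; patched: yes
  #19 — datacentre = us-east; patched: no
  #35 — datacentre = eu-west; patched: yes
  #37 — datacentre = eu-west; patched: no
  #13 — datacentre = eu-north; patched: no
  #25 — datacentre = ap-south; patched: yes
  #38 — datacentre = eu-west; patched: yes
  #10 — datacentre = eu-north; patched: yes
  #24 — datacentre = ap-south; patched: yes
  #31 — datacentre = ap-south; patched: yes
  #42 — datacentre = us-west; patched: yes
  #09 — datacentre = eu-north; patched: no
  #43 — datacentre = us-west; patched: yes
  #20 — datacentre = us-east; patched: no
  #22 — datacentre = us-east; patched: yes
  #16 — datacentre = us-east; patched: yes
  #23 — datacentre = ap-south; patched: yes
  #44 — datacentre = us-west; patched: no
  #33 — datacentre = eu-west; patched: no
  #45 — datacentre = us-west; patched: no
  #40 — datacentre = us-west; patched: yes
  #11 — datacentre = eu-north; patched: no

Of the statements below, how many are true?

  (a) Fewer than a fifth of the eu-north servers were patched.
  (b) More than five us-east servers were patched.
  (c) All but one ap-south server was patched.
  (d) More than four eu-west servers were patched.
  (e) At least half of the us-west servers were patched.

(a) eu-north: |A| = 8, |A ∩ B| = 2; needs |A ∩ B| / |A| < 1/5 — false.
(b) us-east: |A| = 7, |A ∩ B| = 5; needs |A ∩ B| > 5 — false.
(c) ap-south: |A| = 9, |A ∩ B| = 8; needs |A ∖ B| = 1 — true.
(d) eu-west: |A| = 7, |A ∩ B| = 5; needs |A ∩ B| > 4 — true.
(e) us-west: |A| = 7, |A ∩ B| = 4; needs |A ∩ B| ≥ |A ∖ B| — true.

3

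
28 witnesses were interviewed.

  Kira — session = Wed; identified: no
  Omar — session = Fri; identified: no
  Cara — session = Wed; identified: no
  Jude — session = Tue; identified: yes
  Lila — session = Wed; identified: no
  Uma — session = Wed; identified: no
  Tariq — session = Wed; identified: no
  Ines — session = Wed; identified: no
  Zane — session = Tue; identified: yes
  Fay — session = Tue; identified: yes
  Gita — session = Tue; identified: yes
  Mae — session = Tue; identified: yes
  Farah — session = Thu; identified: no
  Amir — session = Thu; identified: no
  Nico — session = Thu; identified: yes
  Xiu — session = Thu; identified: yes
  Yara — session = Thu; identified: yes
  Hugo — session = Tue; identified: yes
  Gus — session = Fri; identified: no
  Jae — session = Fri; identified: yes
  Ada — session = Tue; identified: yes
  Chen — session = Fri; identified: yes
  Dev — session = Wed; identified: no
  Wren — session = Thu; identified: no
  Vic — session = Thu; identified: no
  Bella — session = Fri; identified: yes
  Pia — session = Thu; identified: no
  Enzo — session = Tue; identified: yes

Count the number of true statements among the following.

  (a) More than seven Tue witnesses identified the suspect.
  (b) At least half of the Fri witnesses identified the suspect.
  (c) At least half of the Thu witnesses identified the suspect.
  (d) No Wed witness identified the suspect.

3

(a) Tue: |A| = 8, |A ∩ B| = 8; needs |A ∩ B| > 7 — true.
(b) Fri: |A| = 5, |A ∩ B| = 3; needs |A ∩ B| ≥ |A ∖ B| — true.
(c) Thu: |A| = 8, |A ∩ B| = 3; needs |A ∩ B| ≥ |A ∖ B| — false.
(d) Wed: |A| = 7, |A ∩ B| = 0; needs A ∩ B = ∅ (|A ∩ B| = 0) — true.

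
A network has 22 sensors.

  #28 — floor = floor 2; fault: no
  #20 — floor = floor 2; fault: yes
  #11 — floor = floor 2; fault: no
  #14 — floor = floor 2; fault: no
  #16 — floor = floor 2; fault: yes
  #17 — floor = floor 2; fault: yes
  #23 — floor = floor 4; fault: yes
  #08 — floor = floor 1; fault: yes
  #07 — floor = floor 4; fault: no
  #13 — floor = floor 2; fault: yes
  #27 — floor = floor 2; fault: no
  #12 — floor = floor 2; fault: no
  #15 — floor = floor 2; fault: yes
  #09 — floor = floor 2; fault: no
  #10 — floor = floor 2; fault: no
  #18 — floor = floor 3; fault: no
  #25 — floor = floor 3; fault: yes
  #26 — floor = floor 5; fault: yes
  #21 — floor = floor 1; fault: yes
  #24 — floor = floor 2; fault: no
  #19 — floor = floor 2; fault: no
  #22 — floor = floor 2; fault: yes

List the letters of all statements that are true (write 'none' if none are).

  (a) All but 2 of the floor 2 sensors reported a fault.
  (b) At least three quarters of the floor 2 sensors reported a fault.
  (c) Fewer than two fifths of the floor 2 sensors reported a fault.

|A| = 15, |A ∩ B| = 6, |A ∖ B| = 9.
(a) |A ∖ B| = 2: fails.
(b) |A ∩ B| / |A| ≥ 3/4: fails.
(c) |A ∩ B| / |A| < 2/5: fails.

none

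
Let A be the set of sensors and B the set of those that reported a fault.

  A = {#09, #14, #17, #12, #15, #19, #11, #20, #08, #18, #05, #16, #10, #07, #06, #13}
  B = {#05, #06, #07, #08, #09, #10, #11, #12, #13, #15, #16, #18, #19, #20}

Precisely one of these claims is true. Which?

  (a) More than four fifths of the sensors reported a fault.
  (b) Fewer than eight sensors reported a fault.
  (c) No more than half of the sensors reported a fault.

|A| = 16, |A ∩ B| = 14, |A ∖ B| = 2.
(a) requires |A ∩ B| / |A| > 4/5: true.
(b) requires |A ∩ B| < 8: false.
(c) requires |A ∩ B| ≤ |A ∖ B|: false.

(a)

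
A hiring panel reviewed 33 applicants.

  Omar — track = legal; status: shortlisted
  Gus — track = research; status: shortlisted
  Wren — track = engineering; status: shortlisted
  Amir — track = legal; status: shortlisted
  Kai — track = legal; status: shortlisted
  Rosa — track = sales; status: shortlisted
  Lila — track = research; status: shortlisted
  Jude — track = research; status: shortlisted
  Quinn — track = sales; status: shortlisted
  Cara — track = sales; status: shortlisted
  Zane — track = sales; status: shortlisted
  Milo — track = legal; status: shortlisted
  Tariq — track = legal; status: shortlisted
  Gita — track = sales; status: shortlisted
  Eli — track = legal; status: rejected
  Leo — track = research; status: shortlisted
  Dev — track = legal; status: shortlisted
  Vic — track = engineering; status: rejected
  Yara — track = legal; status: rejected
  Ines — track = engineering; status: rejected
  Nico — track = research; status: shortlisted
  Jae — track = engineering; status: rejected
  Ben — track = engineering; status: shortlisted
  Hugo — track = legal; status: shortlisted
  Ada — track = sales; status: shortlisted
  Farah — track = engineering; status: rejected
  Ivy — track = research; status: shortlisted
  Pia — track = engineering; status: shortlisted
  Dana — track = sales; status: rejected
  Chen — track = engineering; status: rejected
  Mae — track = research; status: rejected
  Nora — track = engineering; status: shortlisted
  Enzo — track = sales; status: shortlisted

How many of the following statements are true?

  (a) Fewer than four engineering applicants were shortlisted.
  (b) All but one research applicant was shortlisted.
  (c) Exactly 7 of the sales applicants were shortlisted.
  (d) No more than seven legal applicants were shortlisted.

3

(a) engineering: |A| = 9, |A ∩ B| = 4; needs |A ∩ B| < 4 — false.
(b) research: |A| = 7, |A ∩ B| = 6; needs |A ∖ B| = 1 — true.
(c) sales: |A| = 8, |A ∩ B| = 7; needs |A ∩ B| = 7 — true.
(d) legal: |A| = 9, |A ∩ B| = 7; needs |A ∩ B| ≤ 7 — true.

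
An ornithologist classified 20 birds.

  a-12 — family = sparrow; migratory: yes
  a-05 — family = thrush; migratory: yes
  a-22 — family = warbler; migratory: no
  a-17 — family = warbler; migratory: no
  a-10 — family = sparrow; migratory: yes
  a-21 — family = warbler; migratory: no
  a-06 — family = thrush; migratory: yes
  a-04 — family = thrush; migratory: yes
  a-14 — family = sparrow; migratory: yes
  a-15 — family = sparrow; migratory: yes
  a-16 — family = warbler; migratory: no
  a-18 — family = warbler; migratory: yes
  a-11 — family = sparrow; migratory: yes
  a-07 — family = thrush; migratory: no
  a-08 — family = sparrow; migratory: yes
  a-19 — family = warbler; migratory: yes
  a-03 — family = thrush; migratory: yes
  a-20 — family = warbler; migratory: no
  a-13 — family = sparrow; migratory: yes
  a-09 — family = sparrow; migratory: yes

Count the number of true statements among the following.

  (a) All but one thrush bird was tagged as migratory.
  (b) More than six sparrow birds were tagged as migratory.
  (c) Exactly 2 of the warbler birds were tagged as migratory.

(a) thrush: |A| = 5, |A ∩ B| = 4; needs |A ∖ B| = 1 — true.
(b) sparrow: |A| = 8, |A ∩ B| = 8; needs |A ∩ B| > 6 — true.
(c) warbler: |A| = 7, |A ∩ B| = 2; needs |A ∩ B| = 2 — true.

3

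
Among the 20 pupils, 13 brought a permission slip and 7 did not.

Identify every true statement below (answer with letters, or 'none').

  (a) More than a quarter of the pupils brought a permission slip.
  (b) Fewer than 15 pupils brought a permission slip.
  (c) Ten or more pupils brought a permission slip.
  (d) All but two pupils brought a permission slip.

|A| = 20, |A ∩ B| = 13, |A ∖ B| = 7.
(a) |A ∩ B| / |A| > 1/4: holds.
(b) |A ∩ B| < 15: holds.
(c) |A ∩ B| ≥ 10: holds.
(d) |A ∖ B| = 2: fails.

(a), (b), (c)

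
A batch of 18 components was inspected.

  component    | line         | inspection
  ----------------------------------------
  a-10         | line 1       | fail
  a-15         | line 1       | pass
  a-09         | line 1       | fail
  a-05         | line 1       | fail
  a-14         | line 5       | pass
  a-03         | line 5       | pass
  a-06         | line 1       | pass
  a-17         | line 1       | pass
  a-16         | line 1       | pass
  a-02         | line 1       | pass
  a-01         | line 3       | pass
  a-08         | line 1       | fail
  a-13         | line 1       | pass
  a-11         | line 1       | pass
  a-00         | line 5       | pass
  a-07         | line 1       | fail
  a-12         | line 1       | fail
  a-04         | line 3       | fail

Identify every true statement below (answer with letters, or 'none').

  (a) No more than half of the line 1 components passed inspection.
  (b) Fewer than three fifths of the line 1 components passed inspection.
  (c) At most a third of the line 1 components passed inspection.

|A| = 13, |A ∩ B| = 7, |A ∖ B| = 6.
(a) |A ∩ B| ≤ |A ∖ B|: fails.
(b) |A ∩ B| / |A| < 3/5: holds.
(c) |A ∩ B| / |A| ≤ 1/3: fails.

(b)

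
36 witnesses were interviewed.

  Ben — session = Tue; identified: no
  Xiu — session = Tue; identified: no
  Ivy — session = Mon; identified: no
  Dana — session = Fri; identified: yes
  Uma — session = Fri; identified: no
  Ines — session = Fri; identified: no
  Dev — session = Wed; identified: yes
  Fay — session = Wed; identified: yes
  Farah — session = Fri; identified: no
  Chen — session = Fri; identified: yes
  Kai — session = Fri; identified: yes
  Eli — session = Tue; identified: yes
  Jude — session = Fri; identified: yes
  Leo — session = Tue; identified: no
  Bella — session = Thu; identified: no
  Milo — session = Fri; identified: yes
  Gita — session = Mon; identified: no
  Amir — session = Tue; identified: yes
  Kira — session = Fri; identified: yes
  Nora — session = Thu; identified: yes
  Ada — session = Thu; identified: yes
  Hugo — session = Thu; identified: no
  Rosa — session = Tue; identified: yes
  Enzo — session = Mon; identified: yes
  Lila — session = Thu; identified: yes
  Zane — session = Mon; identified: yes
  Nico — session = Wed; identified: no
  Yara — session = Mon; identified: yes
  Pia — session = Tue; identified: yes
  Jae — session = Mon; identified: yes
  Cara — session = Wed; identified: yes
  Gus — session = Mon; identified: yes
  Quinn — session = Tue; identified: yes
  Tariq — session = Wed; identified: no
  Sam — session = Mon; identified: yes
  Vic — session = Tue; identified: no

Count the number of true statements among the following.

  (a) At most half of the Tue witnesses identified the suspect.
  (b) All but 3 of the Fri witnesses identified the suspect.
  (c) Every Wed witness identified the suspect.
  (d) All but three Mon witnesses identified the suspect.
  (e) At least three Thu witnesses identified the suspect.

2

(a) Tue: |A| = 9, |A ∩ B| = 5; needs |A ∩ B| ≤ |A ∖ B| — false.
(b) Fri: |A| = 9, |A ∩ B| = 6; needs |A ∖ B| = 3 — true.
(c) Wed: |A| = 5, |A ∩ B| = 3; needs A ⊆ B, i.e. every element of A is in B (|A ∖ B| = 0) — false.
(d) Mon: |A| = 8, |A ∩ B| = 6; needs |A ∖ B| = 3 — false.
(e) Thu: |A| = 5, |A ∩ B| = 3; needs |A ∩ B| ≥ 3 — true.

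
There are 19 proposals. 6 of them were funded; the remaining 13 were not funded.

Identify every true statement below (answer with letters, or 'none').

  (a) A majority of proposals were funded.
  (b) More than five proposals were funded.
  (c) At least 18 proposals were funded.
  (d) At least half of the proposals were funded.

|A| = 19, |A ∩ B| = 6, |A ∖ B| = 13.
(a) |A ∩ B| > |A ∖ B|: fails.
(b) |A ∩ B| > 5: holds.
(c) |A ∩ B| ≥ 18: fails.
(d) |A ∩ B| ≥ |A ∖ B|: fails.

(b)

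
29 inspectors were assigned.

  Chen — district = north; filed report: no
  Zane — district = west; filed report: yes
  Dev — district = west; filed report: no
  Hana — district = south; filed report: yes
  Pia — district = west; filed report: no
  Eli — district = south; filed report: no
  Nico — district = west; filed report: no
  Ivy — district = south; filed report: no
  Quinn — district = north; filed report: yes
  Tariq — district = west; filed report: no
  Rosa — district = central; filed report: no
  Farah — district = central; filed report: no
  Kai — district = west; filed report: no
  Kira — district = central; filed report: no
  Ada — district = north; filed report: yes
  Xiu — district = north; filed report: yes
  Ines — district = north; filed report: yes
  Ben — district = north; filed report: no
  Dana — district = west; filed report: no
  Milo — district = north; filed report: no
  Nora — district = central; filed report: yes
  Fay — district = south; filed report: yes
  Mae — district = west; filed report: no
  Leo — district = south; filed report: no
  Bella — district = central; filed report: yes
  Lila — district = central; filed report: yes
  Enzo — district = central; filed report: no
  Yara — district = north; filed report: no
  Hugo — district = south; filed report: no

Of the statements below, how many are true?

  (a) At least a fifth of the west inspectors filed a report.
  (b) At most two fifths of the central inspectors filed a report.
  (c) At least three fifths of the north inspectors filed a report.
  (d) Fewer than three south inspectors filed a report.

1

(a) west: |A| = 8, |A ∩ B| = 1; needs |A ∩ B| / |A| ≥ 1/5 — false.
(b) central: |A| = 7, |A ∩ B| = 3; needs |A ∩ B| / |A| ≤ 2/5 — false.
(c) north: |A| = 8, |A ∩ B| = 4; needs |A ∩ B| / |A| ≥ 3/5 — false.
(d) south: |A| = 6, |A ∩ B| = 2; needs |A ∩ B| < 3 — true.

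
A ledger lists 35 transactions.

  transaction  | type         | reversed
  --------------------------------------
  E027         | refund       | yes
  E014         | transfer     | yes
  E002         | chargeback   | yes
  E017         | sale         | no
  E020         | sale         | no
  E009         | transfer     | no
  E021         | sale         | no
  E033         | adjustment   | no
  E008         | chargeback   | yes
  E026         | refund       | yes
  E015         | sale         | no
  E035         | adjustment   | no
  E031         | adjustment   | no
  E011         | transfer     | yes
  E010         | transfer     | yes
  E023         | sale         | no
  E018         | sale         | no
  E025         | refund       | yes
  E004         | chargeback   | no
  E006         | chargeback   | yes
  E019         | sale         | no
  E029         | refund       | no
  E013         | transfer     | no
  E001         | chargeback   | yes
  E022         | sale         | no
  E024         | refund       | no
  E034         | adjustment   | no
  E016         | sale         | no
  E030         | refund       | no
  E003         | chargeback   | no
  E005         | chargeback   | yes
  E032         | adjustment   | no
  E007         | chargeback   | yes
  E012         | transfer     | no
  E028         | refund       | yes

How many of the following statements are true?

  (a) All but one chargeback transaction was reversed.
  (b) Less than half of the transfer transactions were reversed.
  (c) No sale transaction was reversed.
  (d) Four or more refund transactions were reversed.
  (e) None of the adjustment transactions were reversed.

(a) chargeback: |A| = 8, |A ∩ B| = 6; needs |A ∖ B| = 1 — false.
(b) transfer: |A| = 6, |A ∩ B| = 3; needs |A ∩ B| < |A ∖ B| — false.
(c) sale: |A| = 9, |A ∩ B| = 0; needs A ∩ B = ∅ (|A ∩ B| = 0) — true.
(d) refund: |A| = 7, |A ∩ B| = 4; needs |A ∩ B| ≥ 4 — true.
(e) adjustment: |A| = 5, |A ∩ B| = 0; needs A ∩ B = ∅ (|A ∩ B| = 0) — true.

3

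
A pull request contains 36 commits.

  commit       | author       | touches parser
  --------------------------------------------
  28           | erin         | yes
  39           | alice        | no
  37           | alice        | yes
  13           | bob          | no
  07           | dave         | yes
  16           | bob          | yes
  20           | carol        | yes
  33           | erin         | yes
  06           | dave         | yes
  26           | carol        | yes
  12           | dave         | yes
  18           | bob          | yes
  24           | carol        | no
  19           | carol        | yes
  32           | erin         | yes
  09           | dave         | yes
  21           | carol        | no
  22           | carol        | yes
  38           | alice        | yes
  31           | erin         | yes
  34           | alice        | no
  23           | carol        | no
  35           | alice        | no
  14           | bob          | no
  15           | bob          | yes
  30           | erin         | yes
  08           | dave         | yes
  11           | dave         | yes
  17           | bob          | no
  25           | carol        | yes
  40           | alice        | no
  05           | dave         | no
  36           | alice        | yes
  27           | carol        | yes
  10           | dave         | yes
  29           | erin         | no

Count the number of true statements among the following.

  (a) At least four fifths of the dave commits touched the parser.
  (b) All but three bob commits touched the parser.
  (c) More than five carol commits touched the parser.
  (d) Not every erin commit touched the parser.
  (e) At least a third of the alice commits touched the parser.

5

(a) dave: |A| = 8, |A ∩ B| = 7; needs |A ∩ B| / |A| ≥ 4/5 — true.
(b) bob: |A| = 6, |A ∩ B| = 3; needs |A ∖ B| = 3 — true.
(c) carol: |A| = 9, |A ∩ B| = 6; needs |A ∩ B| > 5 — true.
(d) erin: |A| = 6, |A ∩ B| = 5; needs A ⊄ B (|A ∖ B| ≥ 1) — true.
(e) alice: |A| = 7, |A ∩ B| = 3; needs |A ∩ B| / |A| ≥ 1/3 — true.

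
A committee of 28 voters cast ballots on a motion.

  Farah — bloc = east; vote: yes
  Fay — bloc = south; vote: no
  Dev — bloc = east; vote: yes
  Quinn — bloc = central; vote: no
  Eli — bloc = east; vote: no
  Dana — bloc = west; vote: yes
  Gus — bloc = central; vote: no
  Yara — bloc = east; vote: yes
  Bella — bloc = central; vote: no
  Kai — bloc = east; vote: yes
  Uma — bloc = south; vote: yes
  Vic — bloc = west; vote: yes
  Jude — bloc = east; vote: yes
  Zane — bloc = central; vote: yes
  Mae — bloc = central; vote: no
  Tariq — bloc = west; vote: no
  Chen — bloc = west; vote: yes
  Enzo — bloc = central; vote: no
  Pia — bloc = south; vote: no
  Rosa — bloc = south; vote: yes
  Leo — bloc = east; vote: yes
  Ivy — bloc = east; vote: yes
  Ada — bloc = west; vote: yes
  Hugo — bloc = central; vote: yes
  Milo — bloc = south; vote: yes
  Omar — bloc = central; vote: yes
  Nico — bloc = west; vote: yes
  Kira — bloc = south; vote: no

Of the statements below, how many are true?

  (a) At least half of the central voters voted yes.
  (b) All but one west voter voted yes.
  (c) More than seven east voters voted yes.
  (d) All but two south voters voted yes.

1

(a) central: |A| = 8, |A ∩ B| = 3; needs |A ∩ B| ≥ |A ∖ B| — false.
(b) west: |A| = 6, |A ∩ B| = 5; needs |A ∖ B| = 1 — true.
(c) east: |A| = 8, |A ∩ B| = 7; needs |A ∩ B| > 7 — false.
(d) south: |A| = 6, |A ∩ B| = 3; needs |A ∖ B| = 2 — false.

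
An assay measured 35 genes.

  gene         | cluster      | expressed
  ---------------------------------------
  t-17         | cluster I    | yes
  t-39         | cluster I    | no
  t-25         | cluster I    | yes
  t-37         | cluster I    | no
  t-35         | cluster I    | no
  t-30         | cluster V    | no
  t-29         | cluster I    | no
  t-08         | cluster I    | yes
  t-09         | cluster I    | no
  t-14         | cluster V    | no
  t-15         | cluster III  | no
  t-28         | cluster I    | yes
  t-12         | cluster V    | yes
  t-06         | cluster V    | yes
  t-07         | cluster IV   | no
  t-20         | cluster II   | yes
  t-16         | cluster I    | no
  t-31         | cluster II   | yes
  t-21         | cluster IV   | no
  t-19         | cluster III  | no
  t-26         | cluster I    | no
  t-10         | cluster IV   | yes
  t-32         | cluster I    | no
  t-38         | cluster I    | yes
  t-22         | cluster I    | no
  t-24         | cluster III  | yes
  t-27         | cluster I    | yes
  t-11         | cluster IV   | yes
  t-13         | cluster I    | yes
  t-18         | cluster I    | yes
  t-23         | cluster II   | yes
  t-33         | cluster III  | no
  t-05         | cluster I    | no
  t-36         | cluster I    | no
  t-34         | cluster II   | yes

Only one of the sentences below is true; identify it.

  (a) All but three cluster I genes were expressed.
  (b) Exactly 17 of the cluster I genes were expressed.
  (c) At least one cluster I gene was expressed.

|A| = 19, |A ∩ B| = 8, |A ∖ B| = 11.
(a) requires |A ∖ B| = 3: false.
(b) requires |A ∩ B| = 17: false.
(c) requires A ∩ B ≠ ∅ (|A ∩ B| ≥ 1): true.

(c)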